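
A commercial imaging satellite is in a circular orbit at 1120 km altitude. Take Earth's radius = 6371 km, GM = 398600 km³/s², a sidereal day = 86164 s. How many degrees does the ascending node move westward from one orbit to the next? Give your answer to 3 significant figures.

27.0°

Semi-major axis a = 6371 + 1120 = 7491 km. Period T = 2π√(a³/μ) = 2π√(7491³/398600) = 6452.4 s = 107.54 min.
During one orbit Earth rotates (6452.4 / 86164) × 360° = 26.96°.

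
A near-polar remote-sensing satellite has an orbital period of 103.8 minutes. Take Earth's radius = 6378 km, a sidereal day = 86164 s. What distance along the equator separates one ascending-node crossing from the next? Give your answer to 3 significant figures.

T = 103.8 min = 6228.0 s.
During one orbit Earth rotates (6228.0 / 86164) × 360° = 26.02°.
At the equator that is 26.02° × (2π·6378/360) km/° = 26.02 × 111.3 = 2897 km.

2900 km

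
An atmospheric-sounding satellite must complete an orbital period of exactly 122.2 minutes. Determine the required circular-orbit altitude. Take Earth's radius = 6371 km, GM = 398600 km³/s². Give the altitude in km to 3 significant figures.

T = 122.2 min = 7332.0 s.
From T = 2π√(a³/μ): a = (μ T²/4π²)^(1/3) = (398600 × 7332.0² / 4π²)^(1/3) = 8157 km.
Altitude h = a − R = 8157 − 6371 = 1786 km.

1790 km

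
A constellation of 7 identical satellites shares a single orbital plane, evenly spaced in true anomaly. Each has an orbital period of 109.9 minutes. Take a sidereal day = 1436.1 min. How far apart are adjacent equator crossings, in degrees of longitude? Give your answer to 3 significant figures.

3.94°

T = 109.9 min = 6594.0 s.
Single-satellite node shift = (6594.0/86166) × 360° = 27.55°.
With 7 satellites evenly phased, successive equator crossings are 27.55/7 = 3.936° apart.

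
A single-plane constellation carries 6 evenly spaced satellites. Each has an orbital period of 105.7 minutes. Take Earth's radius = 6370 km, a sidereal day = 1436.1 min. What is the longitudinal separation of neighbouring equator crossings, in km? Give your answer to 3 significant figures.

T = 105.7 min = 6342.0 s.
Single-satellite node shift = (6342.0/86166) × 360° = 26.50°.
With 6 satellites evenly phased, successive equator crossings are 26.50/6 = 4.416° apart.
That is 4.416 × 111.2 = 491 km at the equator.

491 km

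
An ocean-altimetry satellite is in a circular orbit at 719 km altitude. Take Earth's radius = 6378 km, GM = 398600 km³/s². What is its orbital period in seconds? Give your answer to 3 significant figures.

Semi-major axis a = 6378 + 719 = 7097 km. Period T = 2π√(a³/μ) = 2π√(7097³/398600) = 5950.1 s = 99.17 min.

5950 seconds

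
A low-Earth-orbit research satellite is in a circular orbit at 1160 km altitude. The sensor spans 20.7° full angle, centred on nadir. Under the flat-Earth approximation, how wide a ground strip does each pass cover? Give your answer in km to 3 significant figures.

Half-angle = 20.7°/2 = 10.35°.
Swath width ≈ 2h·tan(θ/2) = 2 × 1160 × tan(10.35°) = 423.7 km.

424 km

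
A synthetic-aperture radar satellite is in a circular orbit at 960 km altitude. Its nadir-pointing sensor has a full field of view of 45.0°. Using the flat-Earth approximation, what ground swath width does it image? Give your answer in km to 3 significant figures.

Half-angle = 45.0°/2 = 22.5°.
Swath width ≈ 2h·tan(θ/2) = 2 × 960 × tan(22.5°) = 795.3 km.

795 km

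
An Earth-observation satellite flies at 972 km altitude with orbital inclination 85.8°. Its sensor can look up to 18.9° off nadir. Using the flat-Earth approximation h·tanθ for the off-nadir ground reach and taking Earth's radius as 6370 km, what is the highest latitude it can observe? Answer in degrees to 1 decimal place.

For a prograde orbit the ground track reaches latitude ±i = ±85.8°.
Sensor half-swath on the ground ≈ 972·tan(18.9°) = 333 km = 2.99° of latitude.
Maximum observable latitude ≈ 85.8 + 2.99 = 88.8°.

88.8°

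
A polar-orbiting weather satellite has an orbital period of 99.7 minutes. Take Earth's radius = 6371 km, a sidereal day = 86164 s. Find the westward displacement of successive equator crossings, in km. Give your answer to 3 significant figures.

T = 99.7 min = 5982.0 s.
During one orbit Earth rotates (5982.0 / 86164) × 360° = 24.99°.
At the equator that is 24.99° × (2π·6371/360) km/° = 24.99 × 111.2 = 2779 km.

2780 km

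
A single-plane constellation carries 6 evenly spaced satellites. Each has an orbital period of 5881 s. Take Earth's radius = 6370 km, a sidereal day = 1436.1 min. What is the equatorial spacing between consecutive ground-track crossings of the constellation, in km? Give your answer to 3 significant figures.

Single-satellite node shift = (5881.0/86166) × 360° = 24.57°.
With 6 satellites evenly phased, successive equator crossings are 24.57/6 = 4.095° apart.
That is 4.095 × 111.2 = 455 km at the equator.

455 km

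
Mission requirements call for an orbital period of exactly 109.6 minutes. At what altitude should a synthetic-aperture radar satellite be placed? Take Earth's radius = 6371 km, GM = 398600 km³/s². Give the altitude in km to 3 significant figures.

1220 km

T = 109.6 min = 6576.0 s.
From T = 2π√(a³/μ): a = (μ T²/4π²)^(1/3) = (398600 × 6576.0² / 4π²)^(1/3) = 7586 km.
Altitude h = a − R = 7586 − 6371 = 1215 km.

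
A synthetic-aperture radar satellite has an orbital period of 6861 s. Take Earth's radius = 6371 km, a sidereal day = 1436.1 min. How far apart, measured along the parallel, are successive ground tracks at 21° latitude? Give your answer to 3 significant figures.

Node shift per orbit = (6861.0/86166) × 360° = 28.67°.
Equatorial spacing = 28.67 × 111.2 km/° = 3187 km.
At 21° latitude, spacing = 3187 × cos(21°) = 2976 km.

2980 km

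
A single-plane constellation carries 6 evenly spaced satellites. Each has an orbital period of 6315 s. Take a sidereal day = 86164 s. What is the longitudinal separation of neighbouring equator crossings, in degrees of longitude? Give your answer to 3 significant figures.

Single-satellite node shift = (6315.0/86164) × 360° = 26.38°.
With 6 satellites evenly phased, successive equator crossings are 26.38/6 = 4.397° apart.

4.40°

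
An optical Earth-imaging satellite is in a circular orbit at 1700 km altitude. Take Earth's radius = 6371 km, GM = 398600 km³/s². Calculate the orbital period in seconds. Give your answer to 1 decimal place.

7216.1 seconds

Semi-major axis a = 6371 + 1700 = 8071 km. Period T = 2π√(a³/μ) = 2π√(8071³/398600) = 7216.1 s = 120.27 min.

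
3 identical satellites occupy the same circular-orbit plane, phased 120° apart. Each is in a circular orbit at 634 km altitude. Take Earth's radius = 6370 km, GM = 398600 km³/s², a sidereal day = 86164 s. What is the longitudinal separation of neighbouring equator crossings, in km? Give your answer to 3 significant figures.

903 km

Semi-major axis a = 6370 + 634 = 7004 km. Period T = 2π√(a³/μ) = 2π√(7004³/398600) = 5833.5 s = 97.23 min.
Single-satellite node shift = (5833.5/86164) × 360° = 24.37°.
With 3 satellites evenly phased, successive equator crossings are 24.37/3 = 8.124° apart.
That is 8.124 × 111.2 = 903 km at the equator.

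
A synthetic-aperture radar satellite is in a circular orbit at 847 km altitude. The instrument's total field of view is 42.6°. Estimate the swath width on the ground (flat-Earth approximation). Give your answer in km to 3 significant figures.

660 km

Half-angle = 42.6°/2 = 21.3°.
Swath width ≈ 2h·tan(θ/2) = 2 × 847 × tan(21.3°) = 660.5 km.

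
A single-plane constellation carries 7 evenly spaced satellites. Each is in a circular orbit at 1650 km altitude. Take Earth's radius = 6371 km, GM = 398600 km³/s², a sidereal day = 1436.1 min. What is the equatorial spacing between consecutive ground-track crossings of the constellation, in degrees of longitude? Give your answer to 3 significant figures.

4.27°

Semi-major axis a = 6371 + 1650 = 8021 km. Period T = 2π√(a³/μ) = 2π√(8021³/398600) = 7149.1 s = 119.15 min.
Single-satellite node shift = (7149.1/86166) × 360° = 29.87°.
With 7 satellites evenly phased, successive equator crossings are 29.87/7 = 4.267° apart.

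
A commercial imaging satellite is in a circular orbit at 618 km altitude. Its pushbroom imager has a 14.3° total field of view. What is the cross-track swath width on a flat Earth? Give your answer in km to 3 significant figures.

155 km

Half-angle = 14.3°/2 = 7.15°.
Swath width ≈ 2h·tan(θ/2) = 2 × 618 × tan(7.15°) = 155.0 km.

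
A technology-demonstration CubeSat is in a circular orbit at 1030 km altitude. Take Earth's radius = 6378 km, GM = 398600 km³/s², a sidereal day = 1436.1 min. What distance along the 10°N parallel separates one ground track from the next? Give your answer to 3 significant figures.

2910 km

Semi-major axis a = 6378 + 1030 = 7408 km. Period T = 2π√(a³/μ) = 2π√(7408³/398600) = 6345.5 s = 105.76 min.
Node shift per orbit = (6345.5/86166) × 360° = 26.51°.
Equatorial spacing = 26.51 × 111.3 km/° = 2951 km.
At 10° latitude, spacing = 2951 × cos(10°) = 2906 km.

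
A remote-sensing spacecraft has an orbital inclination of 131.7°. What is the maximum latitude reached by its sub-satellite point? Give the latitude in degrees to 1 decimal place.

48.3°

Retrograde orbit: the ground track reaches ±(180° − i) = ±(180 − 131.7) = ±48.3°.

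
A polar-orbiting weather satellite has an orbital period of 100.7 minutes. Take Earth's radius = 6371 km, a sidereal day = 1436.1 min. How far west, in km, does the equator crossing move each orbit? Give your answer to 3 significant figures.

T = 100.7 min = 6042.0 s.
During one orbit Earth rotates (6042.0 / 86166) × 360° = 25.24°.
At the equator that is 25.24° × (2π·6371/360) km/° = 25.24 × 111.2 = 2807 km.

2810 km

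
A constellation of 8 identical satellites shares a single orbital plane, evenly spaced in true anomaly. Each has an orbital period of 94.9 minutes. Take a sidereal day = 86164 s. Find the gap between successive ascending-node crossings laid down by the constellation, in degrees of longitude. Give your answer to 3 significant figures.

2.97°

T = 94.9 min = 5694.0 s.
Single-satellite node shift = (5694.0/86164) × 360° = 23.79°.
With 8 satellites evenly phased, successive equator crossings are 23.79/8 = 2.974° apart.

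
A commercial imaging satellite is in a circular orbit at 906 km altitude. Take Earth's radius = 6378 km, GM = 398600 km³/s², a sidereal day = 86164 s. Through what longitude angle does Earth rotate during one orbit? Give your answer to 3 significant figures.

Semi-major axis a = 6378 + 906 = 7284 km. Period T = 2π√(a³/μ) = 2π√(7284³/398600) = 6186.8 s = 103.11 min.
During one orbit Earth rotates (6186.8 / 86164) × 360° = 25.85°.

25.8°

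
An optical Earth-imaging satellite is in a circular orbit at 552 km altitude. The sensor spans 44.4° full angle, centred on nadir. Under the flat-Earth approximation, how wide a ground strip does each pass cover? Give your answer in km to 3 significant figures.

Half-angle = 44.4°/2 = 22.2°.
Swath width ≈ 2h·tan(θ/2) = 2 × 552 × tan(22.2°) = 450.5 km.

451 km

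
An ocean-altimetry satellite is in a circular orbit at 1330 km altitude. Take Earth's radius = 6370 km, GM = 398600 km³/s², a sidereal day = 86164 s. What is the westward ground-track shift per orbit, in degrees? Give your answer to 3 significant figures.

28.1°

Semi-major axis a = 6370 + 1330 = 7700 km. Period T = 2π√(a³/μ) = 2π√(7700³/398600) = 6724.3 s = 112.07 min.
During one orbit Earth rotates (6724.3 / 86164) × 360° = 28.09°.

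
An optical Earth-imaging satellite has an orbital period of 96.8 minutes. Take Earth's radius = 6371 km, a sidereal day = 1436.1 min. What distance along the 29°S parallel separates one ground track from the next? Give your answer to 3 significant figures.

2360 km

T = 96.8 min = 5808.0 s.
Node shift per orbit = (5808.0/86166) × 360° = 24.27°.
Equatorial spacing = 24.27 × 111.2 km/° = 2698 km.
At 29° latitude, spacing = 2698 × cos(29°) = 2360 km.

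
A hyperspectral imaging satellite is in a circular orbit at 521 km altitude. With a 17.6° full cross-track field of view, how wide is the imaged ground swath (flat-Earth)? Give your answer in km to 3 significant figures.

161 km

Half-angle = 17.6°/2 = 8.8°.
Swath width ≈ 2h·tan(θ/2) = 2 × 521 × tan(8.8°) = 161.3 km.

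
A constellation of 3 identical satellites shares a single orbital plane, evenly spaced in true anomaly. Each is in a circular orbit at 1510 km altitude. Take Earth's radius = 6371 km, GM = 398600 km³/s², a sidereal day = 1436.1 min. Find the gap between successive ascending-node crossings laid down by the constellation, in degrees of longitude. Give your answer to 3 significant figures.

9.70°

Semi-major axis a = 6371 + 1510 = 7881 km. Period T = 2π√(a³/μ) = 2π√(7881³/398600) = 6962.8 s = 116.05 min.
Single-satellite node shift = (6962.8/86166) × 360° = 29.09°.
With 3 satellites evenly phased, successive equator crossings are 29.09/3 = 9.697° apart.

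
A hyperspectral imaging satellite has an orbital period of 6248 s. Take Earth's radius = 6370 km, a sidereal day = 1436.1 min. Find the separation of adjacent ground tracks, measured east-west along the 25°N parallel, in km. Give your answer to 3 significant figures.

2630 km

Node shift per orbit = (6248.0/86166) × 360° = 26.10°.
Equatorial spacing = 26.10 × 111.2 km/° = 2902 km.
At 25° latitude, spacing = 2902 × cos(25°) = 2630 km.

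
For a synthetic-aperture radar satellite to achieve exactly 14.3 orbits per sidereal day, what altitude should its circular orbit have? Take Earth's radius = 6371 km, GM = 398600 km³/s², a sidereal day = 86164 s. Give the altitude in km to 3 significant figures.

786 km

Required period T = 86164 / 14.3 = 6025.5 s.
From T = 2π√(a³/μ): a = (μ T²/4π²)^(1/3) = (398600 × 6025.5² / 4π²)^(1/3) = 7157 km.
Altitude h = a − R = 7157 − 6371 = 786 km.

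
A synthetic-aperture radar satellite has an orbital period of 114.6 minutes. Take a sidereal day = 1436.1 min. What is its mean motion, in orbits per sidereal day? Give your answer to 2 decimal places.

T = 114.6 min = 6876.0 s.
Orbits per sidereal day = 86166 / 6876.0 = 12.531.

12.53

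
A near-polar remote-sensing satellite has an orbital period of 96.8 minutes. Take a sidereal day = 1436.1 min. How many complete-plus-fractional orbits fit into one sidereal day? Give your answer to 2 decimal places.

T = 96.8 min = 5808.0 s.
Orbits per sidereal day = 86166 / 5808.0 = 14.836.

14.84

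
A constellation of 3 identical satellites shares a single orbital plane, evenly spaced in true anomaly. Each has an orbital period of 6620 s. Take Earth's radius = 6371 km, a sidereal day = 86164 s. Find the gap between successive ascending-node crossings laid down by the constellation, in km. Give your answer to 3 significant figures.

1030 km

Single-satellite node shift = (6620.0/86164) × 360° = 27.66°.
With 3 satellites evenly phased, successive equator crossings are 27.66/3 = 9.220° apart.
That is 9.220 × 111.2 = 1025 km at the equator.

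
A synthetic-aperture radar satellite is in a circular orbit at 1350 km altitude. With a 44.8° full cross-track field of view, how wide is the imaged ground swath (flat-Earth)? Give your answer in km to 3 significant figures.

1110 km

Half-angle = 44.8°/2 = 22.4°.
Swath width ≈ 2h·tan(θ/2) = 2 × 1350 × tan(22.4°) = 1112.9 km.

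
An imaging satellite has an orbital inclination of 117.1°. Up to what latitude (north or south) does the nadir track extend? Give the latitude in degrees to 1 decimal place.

Retrograde orbit: the ground track reaches ±(180° − i) = ±(180 − 117.1) = ±62.9°.

62.9°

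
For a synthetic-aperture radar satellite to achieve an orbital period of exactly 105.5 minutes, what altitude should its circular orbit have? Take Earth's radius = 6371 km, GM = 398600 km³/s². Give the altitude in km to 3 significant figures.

1020 km

T = 105.5 min = 6330.0 s.
From T = 2π√(a³/μ): a = (μ T²/4π²)^(1/3) = (398600 × 6330.0² / 4π²)^(1/3) = 7396 km.
Altitude h = a − R = 7396 − 6371 = 1025 km.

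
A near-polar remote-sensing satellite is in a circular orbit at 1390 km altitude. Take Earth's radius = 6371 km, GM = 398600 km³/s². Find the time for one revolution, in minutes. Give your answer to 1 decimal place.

113.4 min

Semi-major axis a = 6371 + 1390 = 7761 km. Period T = 2π√(a³/μ) = 2π√(7761³/398600) = 6804.4 s = 113.41 min.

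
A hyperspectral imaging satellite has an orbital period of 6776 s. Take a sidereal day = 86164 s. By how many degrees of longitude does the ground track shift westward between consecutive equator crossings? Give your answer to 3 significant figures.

28.3°

During one orbit Earth rotates (6776.0 / 86164) × 360° = 28.31°.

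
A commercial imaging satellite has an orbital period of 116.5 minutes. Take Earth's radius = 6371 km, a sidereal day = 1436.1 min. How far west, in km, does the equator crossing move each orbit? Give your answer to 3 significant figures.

3250 km

T = 116.5 min = 6990.0 s.
During one orbit Earth rotates (6990.0 / 86166) × 360° = 29.20°.
At the equator that is 29.20° × (2π·6371/360) km/° = 29.20 × 111.2 = 3247 km.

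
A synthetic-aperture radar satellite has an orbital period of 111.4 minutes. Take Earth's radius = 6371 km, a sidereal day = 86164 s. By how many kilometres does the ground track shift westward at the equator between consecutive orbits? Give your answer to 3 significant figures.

3110 km

T = 111.4 min = 6684.0 s.
During one orbit Earth rotates (6684.0 / 86164) × 360° = 27.93°.
At the equator that is 27.93° × (2π·6371/360) km/° = 27.93 × 111.2 = 3105 km.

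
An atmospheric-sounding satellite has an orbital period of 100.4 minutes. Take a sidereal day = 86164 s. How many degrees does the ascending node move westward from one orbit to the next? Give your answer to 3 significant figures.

25.2°

T = 100.4 min = 6024.0 s.
During one orbit Earth rotates (6024.0 / 86164) × 360° = 25.17°.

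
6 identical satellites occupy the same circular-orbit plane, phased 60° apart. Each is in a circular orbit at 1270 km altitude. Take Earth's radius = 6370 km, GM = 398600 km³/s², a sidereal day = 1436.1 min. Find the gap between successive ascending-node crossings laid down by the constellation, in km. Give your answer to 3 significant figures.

Semi-major axis a = 6370 + 1270 = 7640 km. Period T = 2π√(a³/μ) = 2π√(7640³/398600) = 6645.9 s = 110.76 min.
Single-satellite node shift = (6645.9/86166) × 360° = 27.77°.
With 6 satellites evenly phased, successive equator crossings are 27.77/6 = 4.628° apart.
That is 4.628 × 111.2 = 514 km at the equator.

514 km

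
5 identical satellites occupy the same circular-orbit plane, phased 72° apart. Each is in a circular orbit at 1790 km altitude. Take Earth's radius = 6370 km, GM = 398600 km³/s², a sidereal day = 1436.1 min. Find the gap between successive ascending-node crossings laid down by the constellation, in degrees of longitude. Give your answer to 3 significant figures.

Semi-major axis a = 6370 + 1790 = 8160 km. Period T = 2π√(a³/μ) = 2π√(8160³/398600) = 7335.8 s = 122.26 min.
Single-satellite node shift = (7335.8/86166) × 360° = 30.65°.
With 5 satellites evenly phased, successive equator crossings are 30.65/5 = 6.130° apart.

6.13°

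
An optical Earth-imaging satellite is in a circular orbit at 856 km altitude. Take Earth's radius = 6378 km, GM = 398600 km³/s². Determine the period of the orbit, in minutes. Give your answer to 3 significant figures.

Semi-major axis a = 6378 + 856 = 7234 km. Period T = 2π√(a³/μ) = 2π√(7234³/398600) = 6123.2 s = 102.05 min.

102 min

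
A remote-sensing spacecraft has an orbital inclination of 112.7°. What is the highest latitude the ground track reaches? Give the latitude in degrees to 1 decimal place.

67.3°

Retrograde orbit: the ground track reaches ±(180° − i) = ±(180 − 112.7) = ±67.3°.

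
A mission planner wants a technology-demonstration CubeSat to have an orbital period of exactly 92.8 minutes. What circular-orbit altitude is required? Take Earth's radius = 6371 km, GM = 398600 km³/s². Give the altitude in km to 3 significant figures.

419 km

T = 92.8 min = 5568.0 s.
From T = 2π√(a³/μ): a = (μ T²/4π²)^(1/3) = (398600 × 5568.0² / 4π²)^(1/3) = 6790 km.
Altitude h = a − R = 6790 − 6371 = 419 km.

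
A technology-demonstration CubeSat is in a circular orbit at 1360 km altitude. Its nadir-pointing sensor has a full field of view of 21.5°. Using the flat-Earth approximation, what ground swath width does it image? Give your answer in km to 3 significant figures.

Half-angle = 21.5°/2 = 10.75°.
Swath width ≈ 2h·tan(θ/2) = 2 × 1360 × tan(10.75°) = 516.4 km.

516 km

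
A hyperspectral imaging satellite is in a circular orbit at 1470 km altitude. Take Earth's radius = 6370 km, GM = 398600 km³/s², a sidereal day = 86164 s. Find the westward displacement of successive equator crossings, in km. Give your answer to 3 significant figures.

Semi-major axis a = 6370 + 1470 = 7840 km. Period T = 2π√(a³/μ) = 2π√(7840³/398600) = 6908.5 s = 115.14 min.
During one orbit Earth rotates (6908.5 / 86164) × 360° = 28.86°.
At the equator that is 28.86° × (2π·6370/360) km/° = 28.86 × 111.2 = 3209 km.

3210 km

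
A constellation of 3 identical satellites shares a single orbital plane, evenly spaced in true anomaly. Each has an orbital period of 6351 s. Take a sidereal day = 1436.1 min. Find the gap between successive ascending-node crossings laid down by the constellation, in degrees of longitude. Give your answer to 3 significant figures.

8.84°

Single-satellite node shift = (6351.0/86166) × 360° = 26.53°.
With 3 satellites evenly phased, successive equator crossings are 26.53/3 = 8.845° apart.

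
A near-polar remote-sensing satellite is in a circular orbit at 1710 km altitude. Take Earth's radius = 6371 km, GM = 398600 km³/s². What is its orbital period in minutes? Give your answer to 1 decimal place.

120.5 min

Semi-major axis a = 6371 + 1710 = 8081 km. Period T = 2π√(a³/μ) = 2π√(8081³/398600) = 7229.5 s = 120.49 min.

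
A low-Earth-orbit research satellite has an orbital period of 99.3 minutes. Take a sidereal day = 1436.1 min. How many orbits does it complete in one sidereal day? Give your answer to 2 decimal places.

14.46

T = 99.3 min = 5958.0 s.
Orbits per sidereal day = 86166 / 5958.0 = 14.462.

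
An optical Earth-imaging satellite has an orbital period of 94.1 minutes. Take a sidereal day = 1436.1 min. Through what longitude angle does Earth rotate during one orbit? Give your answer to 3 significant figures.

23.6°

T = 94.1 min = 5646.0 s.
During one orbit Earth rotates (5646.0 / 86166) × 360° = 23.59°.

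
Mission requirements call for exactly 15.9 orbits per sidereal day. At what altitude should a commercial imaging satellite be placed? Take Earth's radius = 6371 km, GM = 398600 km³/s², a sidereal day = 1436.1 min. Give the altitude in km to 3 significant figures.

297 km

Required period T = 86166 / 15.9 = 5419.2 s.
From T = 2π√(a³/μ): a = (μ T²/4π²)^(1/3) = (398600 × 5419.2² / 4π²)^(1/3) = 6668 km.
Altitude h = a − R = 6668 − 6371 = 297 km.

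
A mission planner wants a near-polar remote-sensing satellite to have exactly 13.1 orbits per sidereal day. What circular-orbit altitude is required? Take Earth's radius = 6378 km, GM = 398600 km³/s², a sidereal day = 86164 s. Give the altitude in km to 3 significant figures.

Required period T = 86164 / 13.1 = 6577.4 s.
From T = 2π√(a³/μ): a = (μ T²/4π²)^(1/3) = (398600 × 6577.4² / 4π²)^(1/3) = 7587 km.
Altitude h = a − R = 7587 − 6378 = 1209 km.

1210 km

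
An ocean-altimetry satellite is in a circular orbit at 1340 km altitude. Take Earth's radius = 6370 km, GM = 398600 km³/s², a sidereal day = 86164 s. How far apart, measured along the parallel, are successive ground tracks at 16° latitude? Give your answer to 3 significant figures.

3010 km

Semi-major axis a = 6370 + 1340 = 7710 km. Period T = 2π√(a³/μ) = 2π√(7710³/398600) = 6737.4 s = 112.29 min.
Node shift per orbit = (6737.4/86164) × 360° = 28.15°.
Equatorial spacing = 28.15 × 111.2 km/° = 3130 km.
At 16° latitude, spacing = 3130 × cos(16°) = 3008 km.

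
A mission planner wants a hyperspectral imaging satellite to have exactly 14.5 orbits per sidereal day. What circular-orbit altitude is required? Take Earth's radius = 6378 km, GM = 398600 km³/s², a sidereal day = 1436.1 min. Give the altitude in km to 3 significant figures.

Required period T = 86166 / 14.5 = 5942.5 s.
From T = 2π√(a³/μ): a = (μ T²/4π²)^(1/3) = (398600 × 5942.5² / 4π²)^(1/3) = 7091 km.
Altitude h = a − R = 7091 − 6378 = 713 km.

713 km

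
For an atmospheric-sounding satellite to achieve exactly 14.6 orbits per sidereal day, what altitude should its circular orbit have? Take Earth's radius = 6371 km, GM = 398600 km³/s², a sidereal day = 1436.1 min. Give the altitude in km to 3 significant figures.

Required period T = 86166 / 14.6 = 5901.8 s.
From T = 2π√(a³/μ): a = (μ T²/4π²)^(1/3) = (398600 × 5901.8² / 4π²)^(1/3) = 7059 km.
Altitude h = a − R = 7059 − 6371 = 688 km.

688 km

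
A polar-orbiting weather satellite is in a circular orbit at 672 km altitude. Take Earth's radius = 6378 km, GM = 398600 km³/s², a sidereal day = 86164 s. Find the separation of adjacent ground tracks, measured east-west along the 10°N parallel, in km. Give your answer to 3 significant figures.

2700 km

Semi-major axis a = 6378 + 672 = 7050 km. Period T = 2π√(a³/μ) = 2π√(7050³/398600) = 5891.1 s = 98.18 min.
Node shift per orbit = (5891.1/86164) × 360° = 24.61°.
Equatorial spacing = 24.61 × 111.3 km/° = 2740 km.
At 10° latitude, spacing = 2740 × cos(10°) = 2698 km.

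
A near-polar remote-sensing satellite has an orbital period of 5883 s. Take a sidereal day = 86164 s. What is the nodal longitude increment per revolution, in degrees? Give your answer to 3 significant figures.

24.6°

During one orbit Earth rotates (5883.0 / 86164) × 360° = 24.58°.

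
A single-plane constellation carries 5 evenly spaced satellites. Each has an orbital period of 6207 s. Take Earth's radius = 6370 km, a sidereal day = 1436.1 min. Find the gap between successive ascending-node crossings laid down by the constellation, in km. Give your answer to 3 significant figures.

577 km

Single-satellite node shift = (6207.0/86166) × 360° = 25.93°.
With 5 satellites evenly phased, successive equator crossings are 25.93/5 = 5.187° apart.
That is 5.187 × 111.2 = 577 km at the equator.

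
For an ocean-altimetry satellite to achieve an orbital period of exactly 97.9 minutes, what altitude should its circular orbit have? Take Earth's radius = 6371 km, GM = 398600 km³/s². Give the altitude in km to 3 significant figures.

T = 97.9 min = 5874.0 s.
From T = 2π√(a³/μ): a = (μ T²/4π²)^(1/3) = (398600 × 5874.0² / 4π²)^(1/3) = 7036 km.
Altitude h = a − R = 7036 − 6371 = 665 km.

665 km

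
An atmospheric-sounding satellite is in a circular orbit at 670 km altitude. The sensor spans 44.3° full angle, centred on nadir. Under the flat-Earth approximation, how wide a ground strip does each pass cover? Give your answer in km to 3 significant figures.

Half-angle = 44.3°/2 = 22.15°.
Swath width ≈ 2h·tan(θ/2) = 2 × 670 × tan(22.15°) = 545.5 km.

545 km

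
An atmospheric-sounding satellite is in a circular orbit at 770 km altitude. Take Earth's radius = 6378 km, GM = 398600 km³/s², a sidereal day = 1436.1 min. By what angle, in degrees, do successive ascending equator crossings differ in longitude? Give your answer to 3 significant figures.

25.1°

Semi-major axis a = 6378 + 770 = 7148 km. Period T = 2π√(a³/μ) = 2π√(7148³/398600) = 6014.3 s = 100.24 min.
During one orbit Earth rotates (6014.3 / 86166) × 360° = 25.13°.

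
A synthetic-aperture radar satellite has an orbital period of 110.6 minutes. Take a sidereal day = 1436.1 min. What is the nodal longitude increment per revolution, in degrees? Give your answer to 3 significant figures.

T = 110.6 min = 6636.0 s.
During one orbit Earth rotates (6636.0 / 86166) × 360° = 27.73°.

27.7°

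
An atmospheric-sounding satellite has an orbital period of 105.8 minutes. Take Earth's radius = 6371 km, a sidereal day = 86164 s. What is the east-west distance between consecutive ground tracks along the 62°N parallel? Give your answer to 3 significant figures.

T = 105.8 min = 6348.0 s.
Node shift per orbit = (6348.0/86164) × 360° = 26.52°.
Equatorial spacing = 26.52 × 111.2 km/° = 2949 km.
At 62° latitude, spacing = 2949 × cos(62°) = 1385 km.

1380 km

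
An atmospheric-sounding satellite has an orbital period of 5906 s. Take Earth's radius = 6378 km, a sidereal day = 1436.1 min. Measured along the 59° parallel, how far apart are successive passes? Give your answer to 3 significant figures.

1410 km

Node shift per orbit = (5906.0/86166) × 360° = 24.68°.
Equatorial spacing = 24.68 × 111.3 km/° = 2747 km.
At 59° latitude, spacing = 2747 × cos(59°) = 1415 km.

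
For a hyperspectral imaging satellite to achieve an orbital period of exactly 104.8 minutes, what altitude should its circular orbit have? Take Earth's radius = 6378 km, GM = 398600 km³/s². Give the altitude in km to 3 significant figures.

T = 104.8 min = 6288.0 s.
From T = 2π√(a³/μ): a = (μ T²/4π²)^(1/3) = (398600 × 6288.0² / 4π²)^(1/3) = 7363 km.
Altitude h = a − R = 7363 − 6378 = 985 km.

985 km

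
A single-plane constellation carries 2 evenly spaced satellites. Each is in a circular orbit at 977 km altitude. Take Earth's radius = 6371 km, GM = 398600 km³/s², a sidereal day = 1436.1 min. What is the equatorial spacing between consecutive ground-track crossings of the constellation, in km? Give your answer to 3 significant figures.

1460 km

Semi-major axis a = 6371 + 977 = 7348 km. Period T = 2π√(a³/μ) = 2π√(7348³/398600) = 6268.5 s = 104.48 min.
Single-satellite node shift = (6268.5/86166) × 360° = 26.19°.
With 2 satellites evenly phased, successive equator crossings are 26.19/2 = 13.095° apart.
That is 13.095 × 111.2 = 1456 km at the equator.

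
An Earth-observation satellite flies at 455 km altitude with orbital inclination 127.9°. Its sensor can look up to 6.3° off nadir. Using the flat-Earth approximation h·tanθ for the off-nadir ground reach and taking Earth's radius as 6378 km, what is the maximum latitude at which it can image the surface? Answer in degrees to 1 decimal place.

52.6°

Retrograde orbit: the ground track reaches ±(180° − i) = ±(180 − 127.9) = ±52.1°.
Sensor half-swath on the ground ≈ 455·tan(6.3°) = 50 km = 0.45° of latitude.
Maximum observable latitude ≈ 52.1 + 0.45 = 52.6°.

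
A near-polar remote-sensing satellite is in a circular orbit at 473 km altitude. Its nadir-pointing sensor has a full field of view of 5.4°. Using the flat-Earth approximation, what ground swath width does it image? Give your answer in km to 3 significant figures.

Half-angle = 5.4°/2 = 2.7°.
Swath width ≈ 2h·tan(θ/2) = 2 × 473 × tan(2.7°) = 44.6 km.

44.6 km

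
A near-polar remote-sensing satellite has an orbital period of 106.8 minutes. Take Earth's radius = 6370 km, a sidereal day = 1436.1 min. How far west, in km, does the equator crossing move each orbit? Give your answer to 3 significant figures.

2980 km

T = 106.8 min = 6408.0 s.
During one orbit Earth rotates (6408.0 / 86166) × 360° = 26.77°.
At the equator that is 26.77° × (2π·6370/360) km/° = 26.77 × 111.2 = 2976 km.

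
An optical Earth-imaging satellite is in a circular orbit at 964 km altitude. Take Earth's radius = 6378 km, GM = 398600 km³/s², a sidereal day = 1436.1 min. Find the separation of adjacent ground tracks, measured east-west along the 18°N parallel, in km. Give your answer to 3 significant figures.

2770 km

Semi-major axis a = 6378 + 964 = 7342 km. Period T = 2π√(a³/μ) = 2π√(7342³/398600) = 6260.8 s = 104.35 min.
Node shift per orbit = (6260.8/86166) × 360° = 26.16°.
Equatorial spacing = 26.16 × 111.3 km/° = 2912 km.
At 18° latitude, spacing = 2912 × cos(18°) = 2769 km.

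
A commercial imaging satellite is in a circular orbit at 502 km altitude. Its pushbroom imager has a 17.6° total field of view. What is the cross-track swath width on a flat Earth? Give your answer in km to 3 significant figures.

Half-angle = 17.6°/2 = 8.8°.
Swath width ≈ 2h·tan(θ/2) = 2 × 502 × tan(8.8°) = 155.4 km.

155 km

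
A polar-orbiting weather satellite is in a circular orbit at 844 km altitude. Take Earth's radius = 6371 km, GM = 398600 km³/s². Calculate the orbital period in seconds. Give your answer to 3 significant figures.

Semi-major axis a = 6371 + 844 = 7215 km. Period T = 2π√(a³/μ) = 2π√(7215³/398600) = 6099.1 s = 101.65 min.

6100 seconds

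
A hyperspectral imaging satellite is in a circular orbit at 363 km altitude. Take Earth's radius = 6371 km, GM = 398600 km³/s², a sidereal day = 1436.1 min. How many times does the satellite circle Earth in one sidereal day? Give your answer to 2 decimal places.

15.67

Semi-major axis a = 6371 + 363 = 6734 km. Period T = 2π√(a³/μ) = 2π√(6734³/398600) = 5499.5 s = 91.66 min.
Orbits per sidereal day = 86166 / 5499.5 = 15.668.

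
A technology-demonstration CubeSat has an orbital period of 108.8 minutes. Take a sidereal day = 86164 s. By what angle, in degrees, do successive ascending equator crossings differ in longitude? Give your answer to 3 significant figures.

T = 108.8 min = 6528.0 s.
During one orbit Earth rotates (6528.0 / 86164) × 360° = 27.27°.

27.3°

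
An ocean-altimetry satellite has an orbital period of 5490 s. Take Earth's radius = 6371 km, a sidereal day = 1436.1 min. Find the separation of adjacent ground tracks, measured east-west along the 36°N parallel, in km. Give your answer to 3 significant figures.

Node shift per orbit = (5490.0/86166) × 360° = 22.94°.
Equatorial spacing = 22.94 × 111.2 km/° = 2550 km.
At 36° latitude, spacing = 2550 × cos(36°) = 2063 km.

2060 km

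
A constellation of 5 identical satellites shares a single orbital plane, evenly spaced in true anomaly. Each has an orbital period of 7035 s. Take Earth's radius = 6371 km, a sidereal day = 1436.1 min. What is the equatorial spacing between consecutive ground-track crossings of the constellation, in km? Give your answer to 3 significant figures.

654 km

Single-satellite node shift = (7035.0/86166) × 360° = 29.39°.
With 5 satellites evenly phased, successive equator crossings are 29.39/5 = 5.878° apart.
That is 5.878 × 111.2 = 654 km at the equator.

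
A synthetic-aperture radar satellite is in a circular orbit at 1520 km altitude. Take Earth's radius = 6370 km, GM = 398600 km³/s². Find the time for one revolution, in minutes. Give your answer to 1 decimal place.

116.2 min

Semi-major axis a = 6370 + 1520 = 7890 km. Period T = 2π√(a³/μ) = 2π√(7890³/398600) = 6974.7 s = 116.25 min.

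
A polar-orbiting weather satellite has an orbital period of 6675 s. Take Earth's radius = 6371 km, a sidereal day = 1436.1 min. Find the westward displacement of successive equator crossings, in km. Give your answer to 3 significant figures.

3100 km

During one orbit Earth rotates (6675.0 / 86166) × 360° = 27.89°.
At the equator that is 27.89° × (2π·6371/360) km/° = 27.89 × 111.2 = 3101 km.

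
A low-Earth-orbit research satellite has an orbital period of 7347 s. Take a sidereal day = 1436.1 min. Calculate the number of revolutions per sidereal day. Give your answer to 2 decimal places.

Orbits per sidereal day = 86166 / 7347.0 = 11.728.

11.73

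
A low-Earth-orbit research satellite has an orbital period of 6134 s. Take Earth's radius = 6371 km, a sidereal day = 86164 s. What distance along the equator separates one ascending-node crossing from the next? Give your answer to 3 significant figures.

2850 km

During one orbit Earth rotates (6134.0 / 86164) × 360° = 25.63°.
At the equator that is 25.63° × (2π·6371/360) km/° = 25.63 × 111.2 = 2850 km.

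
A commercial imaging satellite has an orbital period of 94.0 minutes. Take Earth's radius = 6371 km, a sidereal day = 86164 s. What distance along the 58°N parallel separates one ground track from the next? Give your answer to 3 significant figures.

1390 km

T = 94.0 min = 5640.0 s.
Node shift per orbit = (5640.0/86164) × 360° = 23.56°.
Equatorial spacing = 23.56 × 111.2 km/° = 2620 km.
At 58° latitude, spacing = 2620 × cos(58°) = 1389 km.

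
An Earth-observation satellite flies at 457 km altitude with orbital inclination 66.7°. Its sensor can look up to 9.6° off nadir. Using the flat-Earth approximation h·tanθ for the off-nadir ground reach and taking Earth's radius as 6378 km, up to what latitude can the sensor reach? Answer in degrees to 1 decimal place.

67.4°

For a prograde orbit the ground track reaches latitude ±i = ±66.7°.
Sensor half-swath on the ground ≈ 457·tan(9.6°) = 77 km = 0.69° of latitude.
Maximum observable latitude ≈ 66.7 + 0.69 = 67.4°.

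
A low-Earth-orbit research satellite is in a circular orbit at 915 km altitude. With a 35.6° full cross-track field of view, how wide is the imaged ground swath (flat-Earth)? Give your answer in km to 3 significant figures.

588 km

Half-angle = 35.6°/2 = 17.8°.
Swath width ≈ 2h·tan(θ/2) = 2 × 915 × tan(17.8°) = 587.5 km.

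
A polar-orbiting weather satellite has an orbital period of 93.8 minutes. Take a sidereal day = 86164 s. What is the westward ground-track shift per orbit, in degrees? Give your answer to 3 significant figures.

23.5°

T = 93.8 min = 5628.0 s.
During one orbit Earth rotates (5628.0 / 86164) × 360° = 23.51°.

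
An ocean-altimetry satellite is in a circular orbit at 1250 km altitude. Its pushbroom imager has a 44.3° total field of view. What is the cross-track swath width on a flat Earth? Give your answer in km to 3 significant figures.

1020 km

Half-angle = 44.3°/2 = 22.15°.
Swath width ≈ 2h·tan(θ/2) = 2 × 1250 × tan(22.15°) = 1017.7 km.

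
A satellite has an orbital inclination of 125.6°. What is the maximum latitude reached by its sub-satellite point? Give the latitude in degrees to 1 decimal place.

Retrograde orbit: the ground track reaches ±(180° − i) = ±(180 − 125.6) = ±54.4°.

54.4°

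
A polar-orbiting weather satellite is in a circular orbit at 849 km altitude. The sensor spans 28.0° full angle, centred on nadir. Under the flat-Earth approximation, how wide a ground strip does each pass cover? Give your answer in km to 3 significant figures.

423 km

Half-angle = 28.0°/2 = 14°.
Swath width ≈ 2h·tan(θ/2) = 2 × 849 × tan(14°) = 423.4 km.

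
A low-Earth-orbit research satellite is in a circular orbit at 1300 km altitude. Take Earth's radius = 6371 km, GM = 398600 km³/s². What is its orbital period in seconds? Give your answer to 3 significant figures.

6690 seconds

Semi-major axis a = 6371 + 1300 = 7671 km. Period T = 2π√(a³/μ) = 2π√(7671³/398600) = 6686.4 s = 111.44 min.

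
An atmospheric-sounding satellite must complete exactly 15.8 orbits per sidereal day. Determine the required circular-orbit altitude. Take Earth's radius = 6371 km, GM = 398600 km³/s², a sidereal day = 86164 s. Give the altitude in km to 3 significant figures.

325 km

Required period T = 86164 / 15.8 = 5453.4 s.
From T = 2π√(a³/μ): a = (μ T²/4π²)^(1/3) = (398600 × 5453.4² / 4π²)^(1/3) = 6696 km.
Altitude h = a − R = 6696 − 6371 = 325 km.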